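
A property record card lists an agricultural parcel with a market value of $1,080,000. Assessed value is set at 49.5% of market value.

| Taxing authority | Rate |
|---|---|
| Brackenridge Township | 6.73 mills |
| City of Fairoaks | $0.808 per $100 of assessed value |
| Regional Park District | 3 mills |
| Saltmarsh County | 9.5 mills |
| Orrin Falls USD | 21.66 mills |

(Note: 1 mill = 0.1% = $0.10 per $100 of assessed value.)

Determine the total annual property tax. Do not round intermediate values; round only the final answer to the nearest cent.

Assessed value = $1,080,000 × 0.495 = $534,600
Brackenridge Township: $534,600 × 0.00673 = $3,597.858
City of Fairoaks: $534,600 × 0.00808 = $4,319.568
Regional Park District: $534,600 × 0.003 = $1,603.8
Saltmarsh County: $534,600 × 0.0095 = $5,078.7
Orrin Falls USD: $534,600 × 0.02166 = $11,579.436
Total = $26,179.362

$26,179.36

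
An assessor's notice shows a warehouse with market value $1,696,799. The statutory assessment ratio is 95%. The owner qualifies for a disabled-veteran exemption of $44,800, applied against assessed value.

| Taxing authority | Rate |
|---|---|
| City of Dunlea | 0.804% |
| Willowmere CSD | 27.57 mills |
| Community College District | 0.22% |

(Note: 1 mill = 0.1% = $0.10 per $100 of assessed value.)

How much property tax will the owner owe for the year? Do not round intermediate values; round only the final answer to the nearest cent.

Assessed value = $1,696,799 × 0.95 = $1,611,959.05
Taxable value = $1,611,959.05 − $44,800 = $1,567,159.05
City of Dunlea: $1,567,159.05 × 0.00804 = $12,599.958762
Willowmere CSD: $1,567,159.05 × 0.02757 = $43,206.5750085
Community College District: $1,567,159.05 × 0.0022 = $3,447.74991
Total = $59,254.2836805

$59,254.28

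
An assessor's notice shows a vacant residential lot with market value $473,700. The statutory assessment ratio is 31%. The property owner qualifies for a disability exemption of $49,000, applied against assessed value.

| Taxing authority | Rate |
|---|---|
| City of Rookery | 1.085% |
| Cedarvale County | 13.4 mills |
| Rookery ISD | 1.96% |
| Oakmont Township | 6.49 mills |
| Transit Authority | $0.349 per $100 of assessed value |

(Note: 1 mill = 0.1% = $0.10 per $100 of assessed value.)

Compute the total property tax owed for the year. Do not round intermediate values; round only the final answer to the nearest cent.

Assessed value = $473,700 × 0.31 = $146,847
Taxable value = $146,847 − $49,000 = $97,847
City of Rookery: $97,847 × 0.01085 = $1,061.63995
Cedarvale County: $97,847 × 0.0134 = $1,311.1498
Rookery ISD: $97,847 × 0.0196 = $1,917.8012
Oakmont Township: $97,847 × 0.00649 = $635.02703
Transit Authority: $97,847 × 0.00349 = $341.48603
Total = $5,267.10401

$5,267.10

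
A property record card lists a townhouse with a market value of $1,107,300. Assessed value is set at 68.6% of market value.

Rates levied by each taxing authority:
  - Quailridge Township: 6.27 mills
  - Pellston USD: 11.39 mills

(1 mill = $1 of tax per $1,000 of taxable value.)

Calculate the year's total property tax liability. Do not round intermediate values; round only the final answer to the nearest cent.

$13,414.67

Assessed value = $1,107,300 × 0.686 = $759,607.8
Quailridge Township: $759,607.8 × 0.00627 = $4,762.740906
Pellston USD: $759,607.8 × 0.01139 = $8,651.932842
Total = $4,762.740906 + $8,651.932842 = $13,414.673748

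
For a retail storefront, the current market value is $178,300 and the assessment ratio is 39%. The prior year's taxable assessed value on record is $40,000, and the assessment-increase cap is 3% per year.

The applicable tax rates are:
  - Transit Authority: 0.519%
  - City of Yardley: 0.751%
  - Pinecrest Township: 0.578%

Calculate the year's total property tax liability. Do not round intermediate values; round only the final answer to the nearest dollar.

$761

Uncapped assessed value = $178,300 × 0.39 = $69,537
Cap limit = $40,000 × 1.03 = $41,200
Taxable assessed value = min($69,537, $41,200) = $41,200 (cap binds)
Transit Authority: $41,200 × 0.00519 = $213.828
City of Yardley: $41,200 × 0.00751 = $309.412
Pinecrest Township: $41,200 × 0.00578 = $238.136
Total = $761.376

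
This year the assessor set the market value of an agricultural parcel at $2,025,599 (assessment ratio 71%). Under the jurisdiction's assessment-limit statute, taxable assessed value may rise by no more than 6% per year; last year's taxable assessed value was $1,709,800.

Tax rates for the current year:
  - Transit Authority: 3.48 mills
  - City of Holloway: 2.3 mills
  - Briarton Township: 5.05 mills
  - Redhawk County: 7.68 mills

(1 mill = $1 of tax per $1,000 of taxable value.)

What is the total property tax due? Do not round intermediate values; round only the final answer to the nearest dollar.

Uncapped assessed value = $2,025,599 × 0.71 = $1,438,175.29
Cap limit = $1,709,800 × 1.06 = $1,812,388
Taxable assessed value = min($1,438,175.29, $1,812,388) = $1,438,175.29 (cap does not bind)
Transit Authority: $1,438,175.29 × 0.00348 = $5,004.8500092
City of Holloway: $1,438,175.29 × 0.0023 = $3,307.803167
Briarton Township: $1,438,175.29 × 0.00505 = $7,262.7852145
Redhawk County: $1,438,175.29 × 0.00768 = $11,045.1862272
Total = $26,620.6246179

$26,621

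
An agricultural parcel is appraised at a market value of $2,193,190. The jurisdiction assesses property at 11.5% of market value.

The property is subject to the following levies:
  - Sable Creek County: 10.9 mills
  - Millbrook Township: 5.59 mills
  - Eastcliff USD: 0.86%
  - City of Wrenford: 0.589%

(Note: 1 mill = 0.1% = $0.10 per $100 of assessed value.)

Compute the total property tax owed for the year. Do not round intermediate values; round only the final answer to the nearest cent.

Assessed value = $2,193,190 × 0.115 = $252,216.85
Sable Creek County: $252,216.85 × 0.0109 = $2,749.163665
Millbrook Township: $252,216.85 × 0.00559 = $1,409.8921915
Eastcliff USD: $252,216.85 × 0.0086 = $2,169.06491
City of Wrenford: $252,216.85 × 0.00589 = $1,485.5572465
Total = $7,813.678013

$7,813.68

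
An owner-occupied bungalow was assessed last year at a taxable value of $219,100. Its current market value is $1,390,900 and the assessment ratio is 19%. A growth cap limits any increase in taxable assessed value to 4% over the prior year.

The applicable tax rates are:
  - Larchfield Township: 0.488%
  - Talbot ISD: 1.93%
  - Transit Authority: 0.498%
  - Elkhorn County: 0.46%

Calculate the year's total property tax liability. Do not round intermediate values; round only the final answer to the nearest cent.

Uncapped assessed value = $1,390,900 × 0.19 = $264,271
Cap limit = $219,100 × 1.04 = $227,864
Taxable assessed value = min($264,271, $227,864) = $227,864 (cap binds)
Larchfield Township: $227,864 × 0.00488 = $1,111.97632
Talbot ISD: $227,864 × 0.0193 = $4,397.7752
Transit Authority: $227,864 × 0.00498 = $1,134.76272
Elkhorn County: $227,864 × 0.0046 = $1,048.1744
Total = $7,692.68864

$7,692.69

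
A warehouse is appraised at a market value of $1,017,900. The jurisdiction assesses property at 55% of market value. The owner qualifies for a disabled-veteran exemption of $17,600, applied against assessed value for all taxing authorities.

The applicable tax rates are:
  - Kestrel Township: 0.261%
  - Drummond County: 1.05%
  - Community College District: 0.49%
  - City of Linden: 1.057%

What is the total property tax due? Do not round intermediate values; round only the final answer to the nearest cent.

$15,497.36

Assessed value = $1,017,900 × 0.55 = $559,845
Taxable value = $559,845 − $17,600 = $542,245
Kestrel Township: $542,245 × 0.00261 = $1,415.25945
Drummond County: $542,245 × 0.0105 = $5,693.5725
Community College District: $542,245 × 0.0049 = $2,657.0005
City of Linden: $542,245 × 0.01057 = $5,731.52965
Total = $1,415.25945 + $5,693.5725 + $2,657.0005 + $5,731.52965 = $15,497.3621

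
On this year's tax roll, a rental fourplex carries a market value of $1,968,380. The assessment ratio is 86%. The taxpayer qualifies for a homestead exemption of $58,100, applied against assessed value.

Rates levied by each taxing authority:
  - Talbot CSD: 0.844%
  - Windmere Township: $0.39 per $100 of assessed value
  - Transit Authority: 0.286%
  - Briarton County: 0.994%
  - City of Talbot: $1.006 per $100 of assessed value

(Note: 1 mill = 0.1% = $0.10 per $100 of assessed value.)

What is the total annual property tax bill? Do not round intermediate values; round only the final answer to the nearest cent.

$57,541.68

Assessed value = $1,968,380 × 0.86 = $1,692,806.8
Taxable value = $1,692,806.8 − $58,100 = $1,634,706.8
Talbot CSD: $1,634,706.8 × 0.00844 = $13,796.925392
Windmere Township: $1,634,706.8 × 0.0039 = $6,375.35652
Transit Authority: $1,634,706.8 × 0.00286 = $4,675.261448
Briarton County: $1,634,706.8 × 0.00994 = $16,248.985592
City of Talbot: $1,634,706.8 × 0.01006 = $16,445.150408
Total = $57,541.67936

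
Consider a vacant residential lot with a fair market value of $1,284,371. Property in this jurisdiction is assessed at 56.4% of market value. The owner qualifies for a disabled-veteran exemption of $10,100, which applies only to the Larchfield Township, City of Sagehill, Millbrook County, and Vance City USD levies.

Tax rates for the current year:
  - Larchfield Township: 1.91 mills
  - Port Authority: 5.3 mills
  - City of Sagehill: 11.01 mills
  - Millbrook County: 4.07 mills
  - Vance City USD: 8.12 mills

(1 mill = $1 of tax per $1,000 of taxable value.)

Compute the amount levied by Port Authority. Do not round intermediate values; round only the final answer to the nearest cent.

$3,839.24

Assessed value = $1,284,371 × 0.564 = $724,385.244
Port Authority taxable value = $724,385.244 (exemption does not apply)
Port Authority levy = $724,385.244 × 0.0053 = $3,839.2417932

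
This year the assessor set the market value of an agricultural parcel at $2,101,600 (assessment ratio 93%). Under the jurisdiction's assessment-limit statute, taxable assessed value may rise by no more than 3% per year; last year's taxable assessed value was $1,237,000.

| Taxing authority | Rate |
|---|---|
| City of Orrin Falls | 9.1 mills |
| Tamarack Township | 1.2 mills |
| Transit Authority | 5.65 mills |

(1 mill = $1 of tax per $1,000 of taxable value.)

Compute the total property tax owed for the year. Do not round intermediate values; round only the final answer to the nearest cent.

$20,322.05

Uncapped assessed value = $2,101,600 × 0.93 = $1,954,488
Cap limit = $1,237,000 × 1.03 = $1,274,110
Taxable assessed value = min($1,954,488, $1,274,110) = $1,274,110 (cap binds)
City of Orrin Falls: $1,274,110 × 0.0091 = $11,594.401
Tamarack Township: $1,274,110 × 0.0012 = $1,528.932
Transit Authority: $1,274,110 × 0.00565 = $7,198.7215
Total = $20,322.0545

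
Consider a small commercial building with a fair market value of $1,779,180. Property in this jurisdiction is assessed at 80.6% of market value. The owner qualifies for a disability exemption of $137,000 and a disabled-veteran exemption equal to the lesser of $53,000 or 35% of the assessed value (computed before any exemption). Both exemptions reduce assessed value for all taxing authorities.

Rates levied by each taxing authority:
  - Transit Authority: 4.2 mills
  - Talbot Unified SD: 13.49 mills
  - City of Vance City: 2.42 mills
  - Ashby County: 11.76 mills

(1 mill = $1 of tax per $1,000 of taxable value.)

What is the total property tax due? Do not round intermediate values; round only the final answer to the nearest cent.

Assessed value = $1,779,180 × 0.806 = $1,434,019.08
Disabled-veteran exemption = min($53,000, 35% × $1,434,019.08) = min($53,000, $501,906.678) = $53,000 (dollar cap binds)
Taxable value = $1,434,019.08 − $137,000 − $53,000 = $1,244,019.08
Transit Authority: $1,244,019.08 × 0.0042 = $5,224.880136
Talbot Unified SD: $1,244,019.08 × 0.01349 = $16,781.8173892
City of Vance City: $1,244,019.08 × 0.00242 = $3,010.5261736
Ashby County: $1,244,019.08 × 0.01176 = $14,629.6643808
Total = $39,646.8880796

$39,646.89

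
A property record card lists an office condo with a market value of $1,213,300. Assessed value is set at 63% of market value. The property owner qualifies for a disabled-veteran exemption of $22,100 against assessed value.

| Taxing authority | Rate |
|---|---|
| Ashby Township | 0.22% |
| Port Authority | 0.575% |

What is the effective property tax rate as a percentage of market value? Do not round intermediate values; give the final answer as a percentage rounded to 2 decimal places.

Assessed value = $1,213,300 × 0.63 = $764,379
Taxable value = $764,379 − $22,100 = $742,279
Ashby Township: $742,279 × 0.0022 = $1,633.0138
Port Authority: $742,279 × 0.00575 = $4,268.10425
Total tax = $5,901.11805
Effective rate = $5,901.11805 ÷ $1,213,300 = 0.49% of market value

0.49%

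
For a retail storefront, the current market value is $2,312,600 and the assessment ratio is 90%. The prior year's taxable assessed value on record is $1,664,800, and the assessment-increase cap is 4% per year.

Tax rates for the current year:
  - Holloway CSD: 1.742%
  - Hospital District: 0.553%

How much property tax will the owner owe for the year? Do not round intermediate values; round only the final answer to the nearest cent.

Uncapped assessed value = $2,312,600 × 0.9 = $2,081,340
Cap limit = $1,664,800 × 1.04 = $1,731,392
Taxable assessed value = min($2,081,340, $1,731,392) = $1,731,392 (cap binds)
Holloway CSD: $1,731,392 × 0.01742 = $30,160.84864
Hospital District: $1,731,392 × 0.00553 = $9,574.59776
Total = $39,735.4464

$39,735.45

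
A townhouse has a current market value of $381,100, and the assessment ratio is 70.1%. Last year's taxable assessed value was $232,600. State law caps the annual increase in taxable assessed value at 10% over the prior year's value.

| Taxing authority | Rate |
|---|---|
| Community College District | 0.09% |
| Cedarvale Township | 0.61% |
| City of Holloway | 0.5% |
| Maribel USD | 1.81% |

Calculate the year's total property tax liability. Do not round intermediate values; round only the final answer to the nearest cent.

Uncapped assessed value = $381,100 × 0.701 = $267,151.1
Cap limit = $232,600 × 1.1 = $255,860
Taxable assessed value = min($267,151.1, $255,860) = $255,860 (cap binds)
Community College District: $255,860 × 0.0009 = $230.274
Cedarvale Township: $255,860 × 0.0061 = $1,560.746
City of Holloway: $255,860 × 0.005 = $1,279.3
Maribel USD: $255,860 × 0.0181 = $4,631.066
Total = $7,701.386

$7,701.39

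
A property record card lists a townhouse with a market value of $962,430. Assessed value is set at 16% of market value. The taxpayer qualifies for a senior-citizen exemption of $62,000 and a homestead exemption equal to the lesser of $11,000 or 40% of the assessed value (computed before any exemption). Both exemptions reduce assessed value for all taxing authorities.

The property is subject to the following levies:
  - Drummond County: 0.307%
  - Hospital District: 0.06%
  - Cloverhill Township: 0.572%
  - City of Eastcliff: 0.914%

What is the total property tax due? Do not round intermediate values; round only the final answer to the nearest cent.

Assessed value = $962,430 × 0.16 = $153,988.8
Homestead exemption = min($11,000, 40% × $153,988.8) = min($11,000, $61,595.52) = $11,000 (dollar cap binds)
Taxable value = $153,988.8 − $62,000 − $11,000 = $80,988.8
Drummond County: $80,988.8 × 0.00307 = $248.635616
Hospital District: $80,988.8 × 0.0006 = $48.59328
Cloverhill Township: $80,988.8 × 0.00572 = $463.255936
City of Eastcliff: $80,988.8 × 0.00914 = $740.237632
Total = $1,500.722464

$1,500.72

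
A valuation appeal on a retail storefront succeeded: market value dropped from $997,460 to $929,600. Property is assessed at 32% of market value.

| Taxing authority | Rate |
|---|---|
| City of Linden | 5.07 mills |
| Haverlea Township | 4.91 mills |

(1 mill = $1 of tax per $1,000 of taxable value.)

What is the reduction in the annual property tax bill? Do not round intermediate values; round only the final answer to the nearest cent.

$216.72

Old assessed value = $997,460 × 0.32 = $319,187.2
New assessed value = $929,600 × 0.32 = $297,472
Combined rate = 0.00507 + 0.00491 = 0.00998
Old tax = $319,187.2 × 0.00998 = $3,185.488256
New tax = $297,472 × 0.00998 = $2,968.77056
Reduction = $3,185.488256 − $2,968.77056 = $216.717696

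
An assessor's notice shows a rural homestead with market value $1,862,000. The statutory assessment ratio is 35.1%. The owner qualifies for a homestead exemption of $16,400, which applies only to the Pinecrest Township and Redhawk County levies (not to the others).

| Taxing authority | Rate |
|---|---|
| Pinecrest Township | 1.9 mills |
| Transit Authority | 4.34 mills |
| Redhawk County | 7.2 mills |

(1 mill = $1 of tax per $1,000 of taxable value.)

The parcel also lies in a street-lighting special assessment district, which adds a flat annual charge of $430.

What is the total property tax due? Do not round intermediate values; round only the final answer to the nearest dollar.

Assessed value = $1,862,000 × 0.351 = $653,562
Pinecrest Township: ($653,562 − $16,400) × 0.0019 = $637,162 × 0.0019 = $1,210.6078
Transit Authority: $653,562 × 0.00434 = $2,836.45908
Redhawk County: ($653,562 − $16,400) × 0.0072 = $637,162 × 0.0072 = $4,587.5664
Levies subtotal = $8,634.63328
Total = $8,634.63328 + $430 = $9,064.63328

$9,065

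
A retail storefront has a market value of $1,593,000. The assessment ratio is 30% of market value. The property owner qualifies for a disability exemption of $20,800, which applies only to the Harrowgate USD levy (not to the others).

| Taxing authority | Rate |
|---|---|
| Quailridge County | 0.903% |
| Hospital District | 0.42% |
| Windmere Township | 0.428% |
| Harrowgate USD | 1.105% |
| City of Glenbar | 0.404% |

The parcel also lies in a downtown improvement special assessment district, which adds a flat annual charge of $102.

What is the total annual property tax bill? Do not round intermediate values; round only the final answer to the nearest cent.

Assessed value = $1,593,000 × 0.3 = $477,900
Quailridge County: $477,900 × 0.00903 = $4,315.437
Hospital District: $477,900 × 0.0042 = $2,007.18
Windmere Township: $477,900 × 0.00428 = $2,045.412
Harrowgate USD: ($477,900 − $20,800) × 0.01105 = $457,100 × 0.01105 = $5,050.955
City of Glenbar: $477,900 × 0.00404 = $1,930.716
Levies subtotal = $15,349.7
Total = $15,349.7 + $102 = $15,451.7

$15,451.70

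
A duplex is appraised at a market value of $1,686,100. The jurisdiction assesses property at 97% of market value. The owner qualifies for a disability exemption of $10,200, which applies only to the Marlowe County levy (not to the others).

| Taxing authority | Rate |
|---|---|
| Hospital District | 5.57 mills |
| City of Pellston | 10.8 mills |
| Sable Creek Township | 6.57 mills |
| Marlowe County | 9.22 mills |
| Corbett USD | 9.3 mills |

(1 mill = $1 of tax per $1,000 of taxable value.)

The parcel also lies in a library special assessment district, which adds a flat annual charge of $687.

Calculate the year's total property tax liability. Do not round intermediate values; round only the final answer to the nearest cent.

$68,401.49

Assessed value = $1,686,100 × 0.97 = $1,635,517
Hospital District: $1,635,517 × 0.00557 = $9,109.82969
City of Pellston: $1,635,517 × 0.0108 = $17,663.5836
Sable Creek Township: $1,635,517 × 0.00657 = $10,745.34669
Marlowe County: ($1,635,517 − $10,200) × 0.00922 = $1,625,317 × 0.00922 = $14,985.42274
Corbett USD: $1,635,517 × 0.0093 = $15,210.3081
Levies subtotal = $67,714.49082
Total = $67,714.49082 + $687 = $68,401.49082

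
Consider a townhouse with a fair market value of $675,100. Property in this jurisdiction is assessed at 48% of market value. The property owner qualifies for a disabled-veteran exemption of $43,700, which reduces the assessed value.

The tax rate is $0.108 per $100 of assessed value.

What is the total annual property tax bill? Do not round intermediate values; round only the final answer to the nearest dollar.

$303

Assessed value = $675,100 × 0.48 = $324,048
Taxable value = $324,048 − $43,700 = $280,348
Tax = $280,348 × 0.00108 = $302.77584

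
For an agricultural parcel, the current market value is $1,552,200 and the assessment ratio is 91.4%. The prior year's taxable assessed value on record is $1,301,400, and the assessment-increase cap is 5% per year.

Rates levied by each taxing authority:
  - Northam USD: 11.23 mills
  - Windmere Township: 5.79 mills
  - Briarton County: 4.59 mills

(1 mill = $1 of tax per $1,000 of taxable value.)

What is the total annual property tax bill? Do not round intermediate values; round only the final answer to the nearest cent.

Uncapped assessed value = $1,552,200 × 0.914 = $1,418,710.8
Cap limit = $1,301,400 × 1.05 = $1,366,470
Taxable assessed value = min($1,418,710.8, $1,366,470) = $1,366,470 (cap binds)
Northam USD: $1,366,470 × 0.01123 = $15,345.4581
Windmere Township: $1,366,470 × 0.00579 = $7,911.8613
Briarton County: $1,366,470 × 0.00459 = $6,272.0973
Total = $29,529.4167

$29,529.42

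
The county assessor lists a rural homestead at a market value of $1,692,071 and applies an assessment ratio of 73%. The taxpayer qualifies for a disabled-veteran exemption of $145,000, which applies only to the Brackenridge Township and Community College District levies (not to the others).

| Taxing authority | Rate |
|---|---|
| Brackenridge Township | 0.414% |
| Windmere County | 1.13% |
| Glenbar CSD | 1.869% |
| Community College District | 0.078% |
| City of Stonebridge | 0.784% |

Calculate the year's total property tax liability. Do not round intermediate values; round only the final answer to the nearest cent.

Assessed value = $1,692,071 × 0.73 = $1,235,211.83
Brackenridge Township: ($1,235,211.83 − $145,000) × 0.00414 = $1,090,211.83 × 0.00414 = $4,513.4769762
Windmere County: $1,235,211.83 × 0.0113 = $13,957.893679
Glenbar CSD: $1,235,211.83 × 0.01869 = $23,086.1091027
Community College District: ($1,235,211.83 − $145,000) × 0.00078 = $1,090,211.83 × 0.00078 = $850.3652274
City of Stonebridge: $1,235,211.83 × 0.00784 = $9,684.0607472
Total = $52,091.9057325

$52,091.91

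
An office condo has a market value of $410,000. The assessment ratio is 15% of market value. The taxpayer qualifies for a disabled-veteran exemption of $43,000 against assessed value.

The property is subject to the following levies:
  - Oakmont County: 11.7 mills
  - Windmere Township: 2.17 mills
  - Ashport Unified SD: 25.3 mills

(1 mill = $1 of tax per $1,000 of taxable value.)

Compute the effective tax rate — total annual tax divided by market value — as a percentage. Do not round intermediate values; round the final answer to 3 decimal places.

0.177%

Assessed value = $410,000 × 0.15 = $61,500
Taxable value = $61,500 − $43,000 = $18,500
Oakmont County: $18,500 × 0.0117 = $216.45
Windmere Township: $18,500 × 0.00217 = $40.145
Ashport Unified SD: $18,500 × 0.0253 = $468.05
Total tax = $724.645
Effective rate = $724.645 ÷ $410,000 = 0.177% of market value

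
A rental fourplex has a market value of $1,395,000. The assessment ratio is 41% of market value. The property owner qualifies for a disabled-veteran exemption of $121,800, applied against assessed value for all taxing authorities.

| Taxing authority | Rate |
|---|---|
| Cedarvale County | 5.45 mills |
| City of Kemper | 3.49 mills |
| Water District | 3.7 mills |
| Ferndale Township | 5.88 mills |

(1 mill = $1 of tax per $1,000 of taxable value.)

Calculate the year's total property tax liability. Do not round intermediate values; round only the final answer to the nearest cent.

$8,336.78

Assessed value = $1,395,000 × 0.41 = $571,950
Taxable value = $571,950 − $121,800 = $450,150
Cedarvale County: $450,150 × 0.00545 = $2,453.3175
City of Kemper: $450,150 × 0.00349 = $1,571.0235
Water District: $450,150 × 0.0037 = $1,665.555
Ferndale Township: $450,150 × 0.00588 = $2,646.882
Total = $2,453.3175 + $1,571.0235 + $1,665.555 + $2,646.882 = $8,336.778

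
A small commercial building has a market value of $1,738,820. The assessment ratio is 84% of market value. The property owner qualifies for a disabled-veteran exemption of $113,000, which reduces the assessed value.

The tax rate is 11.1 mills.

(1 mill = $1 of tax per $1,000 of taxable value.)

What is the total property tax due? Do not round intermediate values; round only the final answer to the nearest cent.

$14,958.46

Assessed value = $1,738,820 × 0.84 = $1,460,608.8
Taxable value = $1,460,608.8 − $113,000 = $1,347,608.8
Tax = $1,347,608.8 × 0.0111 = $14,958.45768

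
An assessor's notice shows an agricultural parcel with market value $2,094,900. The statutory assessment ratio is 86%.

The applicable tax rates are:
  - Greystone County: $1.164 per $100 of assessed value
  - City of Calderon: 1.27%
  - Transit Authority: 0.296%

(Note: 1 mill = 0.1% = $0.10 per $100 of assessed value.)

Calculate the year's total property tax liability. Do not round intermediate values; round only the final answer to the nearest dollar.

$49,184

Assessed value = $2,094,900 × 0.86 = $1,801,614
Greystone County: $1,801,614 × 0.01164 = $20,970.78696
City of Calderon: $1,801,614 × 0.0127 = $22,880.4978
Transit Authority: $1,801,614 × 0.00296 = $5,332.77744
Total = $49,184.0622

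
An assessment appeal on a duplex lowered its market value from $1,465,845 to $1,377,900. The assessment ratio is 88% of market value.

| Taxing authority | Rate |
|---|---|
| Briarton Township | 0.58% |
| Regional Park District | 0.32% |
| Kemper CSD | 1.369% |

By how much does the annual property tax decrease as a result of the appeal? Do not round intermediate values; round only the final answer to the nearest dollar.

$1,756

Old assessed value = $1,465,845 × 0.88 = $1,289,943.6
New assessed value = $1,377,900 × 0.88 = $1,212,552
Combined rate = 0.0058 + 0.0032 + 0.01369 = 0.02269
Old tax = $1,289,943.6 × 0.02269 = $29,268.820284
New tax = $1,212,552 × 0.02269 = $27,512.80488
Reduction = $29,268.820284 − $27,512.80488 = $1,756.015404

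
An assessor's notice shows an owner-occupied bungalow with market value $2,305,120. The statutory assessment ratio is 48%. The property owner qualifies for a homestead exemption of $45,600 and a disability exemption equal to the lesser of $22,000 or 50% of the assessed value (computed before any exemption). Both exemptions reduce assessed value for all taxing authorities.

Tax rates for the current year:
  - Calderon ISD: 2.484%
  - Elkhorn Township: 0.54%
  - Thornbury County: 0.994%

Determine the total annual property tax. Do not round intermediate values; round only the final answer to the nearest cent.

$41,741.30

Assessed value = $2,305,120 × 0.48 = $1,106,457.6
Disability exemption = min($22,000, 50% × $1,106,457.6) = min($22,000, $553,228.8) = $22,000 (dollar cap binds)
Taxable value = $1,106,457.6 − $45,600 − $22,000 = $1,038,857.6
Calderon ISD: $1,038,857.6 × 0.02484 = $25,805.222784
Elkhorn Township: $1,038,857.6 × 0.0054 = $5,609.83104
Thornbury County: $1,038,857.6 × 0.00994 = $10,326.244544
Total = $41,741.298368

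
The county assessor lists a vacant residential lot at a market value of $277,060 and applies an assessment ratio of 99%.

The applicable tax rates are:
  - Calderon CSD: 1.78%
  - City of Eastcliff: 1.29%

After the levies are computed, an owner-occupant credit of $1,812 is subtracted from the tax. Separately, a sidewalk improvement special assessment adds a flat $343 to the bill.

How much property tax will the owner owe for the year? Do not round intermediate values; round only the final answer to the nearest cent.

Assessed value = $277,060 × 0.99 = $274,289.4
Calderon CSD: $274,289.4 × 0.0178 = $4,882.35132
City of Eastcliff: $274,289.4 × 0.0129 = $3,538.33326
Levies subtotal = $8,420.68458
After credit = $8,420.68458 − $1,812 = $6,608.68458
Total = $6,608.68458 + $343 = $6,951.68458

$6,951.68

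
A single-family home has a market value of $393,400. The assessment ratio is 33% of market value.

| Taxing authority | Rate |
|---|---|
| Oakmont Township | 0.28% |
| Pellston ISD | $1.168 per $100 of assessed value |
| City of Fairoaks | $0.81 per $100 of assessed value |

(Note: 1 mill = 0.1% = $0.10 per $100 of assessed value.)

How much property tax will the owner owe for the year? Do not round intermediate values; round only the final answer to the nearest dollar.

$2,931

Assessed value = $393,400 × 0.33 = $129,822
Oakmont Township: $129,822 × 0.0028 = $363.5016
Pellston ISD: $129,822 × 0.01168 = $1,516.32096
City of Fairoaks: $129,822 × 0.0081 = $1,051.5582
Total = $2,931.38076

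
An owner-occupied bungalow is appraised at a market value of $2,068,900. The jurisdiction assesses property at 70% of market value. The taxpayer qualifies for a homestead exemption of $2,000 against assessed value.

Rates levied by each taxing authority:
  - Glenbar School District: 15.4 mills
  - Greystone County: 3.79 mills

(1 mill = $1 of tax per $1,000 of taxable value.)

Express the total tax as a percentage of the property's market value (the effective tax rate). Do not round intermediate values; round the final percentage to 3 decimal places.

1.341%

Assessed value = $2,068,900 × 0.7 = $1,448,230
Taxable value = $1,448,230 − $2,000 = $1,446,230
Glenbar School District: $1,446,230 × 0.0154 = $22,271.942
Greystone County: $1,446,230 × 0.00379 = $5,481.2117
Total tax = $27,753.1537
Effective rate = $27,753.1537 ÷ $2,068,900 = 1.341% of market value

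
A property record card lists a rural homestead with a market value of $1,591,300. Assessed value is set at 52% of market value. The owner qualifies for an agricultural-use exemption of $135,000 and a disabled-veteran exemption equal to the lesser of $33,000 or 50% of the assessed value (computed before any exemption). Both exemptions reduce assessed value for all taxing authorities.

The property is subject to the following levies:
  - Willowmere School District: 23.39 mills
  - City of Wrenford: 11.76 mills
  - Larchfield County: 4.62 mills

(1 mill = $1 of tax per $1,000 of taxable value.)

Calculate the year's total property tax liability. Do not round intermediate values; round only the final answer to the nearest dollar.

$26,227

Assessed value = $1,591,300 × 0.52 = $827,476
Disabled-veteran exemption = min($33,000, 50% × $827,476) = min($33,000, $413,738) = $33,000 (dollar cap binds)
Taxable value = $827,476 − $135,000 − $33,000 = $659,476
Willowmere School District: $659,476 × 0.02339 = $15,425.14364
City of Wrenford: $659,476 × 0.01176 = $7,755.43776
Larchfield County: $659,476 × 0.00462 = $3,046.77912
Total = $26,227.36052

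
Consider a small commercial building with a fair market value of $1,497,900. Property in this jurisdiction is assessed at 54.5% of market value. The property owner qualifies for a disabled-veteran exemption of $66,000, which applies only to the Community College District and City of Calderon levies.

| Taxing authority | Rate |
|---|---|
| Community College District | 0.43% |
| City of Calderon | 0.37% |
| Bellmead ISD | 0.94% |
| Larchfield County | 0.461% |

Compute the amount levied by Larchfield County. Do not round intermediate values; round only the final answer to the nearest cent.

$3,763.40

Assessed value = $1,497,900 × 0.545 = $816,355.5
Larchfield County taxable value = $816,355.5 (exemption does not apply)
Larchfield County levy = $816,355.5 × 0.00461 = $3,763.398855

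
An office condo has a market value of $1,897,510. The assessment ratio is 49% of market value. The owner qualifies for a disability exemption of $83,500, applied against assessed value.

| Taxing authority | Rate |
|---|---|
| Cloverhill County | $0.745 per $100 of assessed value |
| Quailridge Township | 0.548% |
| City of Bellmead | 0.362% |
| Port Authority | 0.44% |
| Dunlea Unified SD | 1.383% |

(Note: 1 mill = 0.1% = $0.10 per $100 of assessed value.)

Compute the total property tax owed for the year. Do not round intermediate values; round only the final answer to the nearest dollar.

$29,434

Assessed value = $1,897,510 × 0.49 = $929,779.9
Taxable value = $929,779.9 − $83,500 = $846,279.9
Cloverhill County: $846,279.9 × 0.00745 = $6,304.785255
Quailridge Township: $846,279.9 × 0.00548 = $4,637.613852
City of Bellmead: $846,279.9 × 0.00362 = $3,063.533238
Port Authority: $846,279.9 × 0.0044 = $3,723.63156
Dunlea Unified SD: $846,279.9 × 0.01383 = $11,704.051017
Total = $29,433.614922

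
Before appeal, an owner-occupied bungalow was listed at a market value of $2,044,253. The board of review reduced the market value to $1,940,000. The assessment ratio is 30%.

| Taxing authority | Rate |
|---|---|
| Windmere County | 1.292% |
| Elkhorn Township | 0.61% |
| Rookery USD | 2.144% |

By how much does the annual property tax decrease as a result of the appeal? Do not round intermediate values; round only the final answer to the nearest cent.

Old assessed value = $2,044,253 × 0.3 = $613,275.9
New assessed value = $1,940,000 × 0.3 = $582,000
Combined rate = 0.01292 + 0.0061 + 0.02144 = 0.04046
Old tax = $613,275.9 × 0.04046 = $24,813.142914
New tax = $582,000 × 0.04046 = $23,547.72
Reduction = $24,813.142914 − $23,547.72 = $1,265.422914

$1,265.42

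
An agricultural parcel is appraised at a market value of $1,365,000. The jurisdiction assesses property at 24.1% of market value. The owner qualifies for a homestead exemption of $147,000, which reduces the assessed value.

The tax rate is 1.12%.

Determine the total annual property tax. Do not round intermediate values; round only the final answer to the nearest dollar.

$2,038

Assessed value = $1,365,000 × 0.241 = $328,965
Taxable value = $328,965 − $147,000 = $181,965
Tax = $181,965 × 0.0112 = $2,038.008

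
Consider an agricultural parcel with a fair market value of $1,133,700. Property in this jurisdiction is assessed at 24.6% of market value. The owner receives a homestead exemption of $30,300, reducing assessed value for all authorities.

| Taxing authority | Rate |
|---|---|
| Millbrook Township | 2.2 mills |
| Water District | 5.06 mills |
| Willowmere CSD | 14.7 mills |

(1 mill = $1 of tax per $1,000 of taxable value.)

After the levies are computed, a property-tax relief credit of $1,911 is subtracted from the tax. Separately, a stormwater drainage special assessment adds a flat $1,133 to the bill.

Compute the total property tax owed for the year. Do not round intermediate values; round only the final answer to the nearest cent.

$4,681.04

Assessed value = $1,133,700 × 0.246 = $278,890.2
Taxable value = $278,890.2 − $30,300 = $248,590.2
Millbrook Township: $248,590.2 × 0.0022 = $546.89844
Water District: $248,590.2 × 0.00506 = $1,257.866412
Willowmere CSD: $248,590.2 × 0.0147 = $3,654.27594
Levies subtotal = $5,459.040792
After credit = $5,459.040792 − $1,911 = $3,548.040792
Total = $3,548.040792 + $1,133 = $4,681.040792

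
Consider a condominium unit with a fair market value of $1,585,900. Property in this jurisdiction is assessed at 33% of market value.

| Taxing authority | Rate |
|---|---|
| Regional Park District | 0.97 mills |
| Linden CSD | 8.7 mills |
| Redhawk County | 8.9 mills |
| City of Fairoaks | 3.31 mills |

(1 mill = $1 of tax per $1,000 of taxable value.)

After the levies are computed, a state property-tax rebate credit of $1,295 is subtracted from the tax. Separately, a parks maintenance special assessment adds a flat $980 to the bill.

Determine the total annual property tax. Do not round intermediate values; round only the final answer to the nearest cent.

Assessed value = $1,585,900 × 0.33 = $523,347
Regional Park District: $523,347 × 0.00097 = $507.64659
Linden CSD: $523,347 × 0.0087 = $4,553.1189
Redhawk County: $523,347 × 0.0089 = $4,657.7883
City of Fairoaks: $523,347 × 0.00331 = $1,732.27857
Levies subtotal = $11,450.83236
After credit = $11,450.83236 − $1,295 = $10,155.83236
Total = $10,155.83236 + $980 = $11,135.83236

$11,135.83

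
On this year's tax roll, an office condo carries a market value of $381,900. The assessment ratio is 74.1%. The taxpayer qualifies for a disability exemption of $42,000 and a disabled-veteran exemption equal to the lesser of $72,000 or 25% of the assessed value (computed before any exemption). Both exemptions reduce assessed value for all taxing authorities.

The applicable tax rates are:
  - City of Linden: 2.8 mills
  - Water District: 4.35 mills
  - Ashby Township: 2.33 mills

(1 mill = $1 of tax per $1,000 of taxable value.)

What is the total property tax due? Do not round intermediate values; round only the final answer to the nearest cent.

$1,613.88

Assessed value = $381,900 × 0.741 = $282,987.9
Disabled-veteran exemption = min($72,000, 25% × $282,987.9) = min($72,000, $70,746.975) = $70,746.975 (percentage binds)
Taxable value = $282,987.9 − $42,000 − $70,746.975 = $170,240.925
City of Linden: $170,240.925 × 0.0028 = $476.67459
Water District: $170,240.925 × 0.00435 = $740.54802375
Ashby Township: $170,240.925 × 0.00233 = $396.66135525
Total = $1,613.883969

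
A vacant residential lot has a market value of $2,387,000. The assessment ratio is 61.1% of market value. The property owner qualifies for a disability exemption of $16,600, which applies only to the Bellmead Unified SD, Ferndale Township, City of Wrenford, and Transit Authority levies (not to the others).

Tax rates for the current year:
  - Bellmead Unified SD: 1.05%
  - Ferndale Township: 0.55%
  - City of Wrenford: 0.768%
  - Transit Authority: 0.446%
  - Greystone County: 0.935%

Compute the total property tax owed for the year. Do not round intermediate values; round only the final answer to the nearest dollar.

$54,210

Assessed value = $2,387,000 × 0.611 = $1,458,457
Bellmead Unified SD: ($1,458,457 − $16,600) × 0.0105 = $1,441,857 × 0.0105 = $15,139.4985
Ferndale Township: ($1,458,457 − $16,600) × 0.0055 = $1,441,857 × 0.0055 = $7,930.2135
City of Wrenford: ($1,458,457 − $16,600) × 0.00768 = $1,441,857 × 0.00768 = $11,073.46176
Transit Authority: ($1,458,457 − $16,600) × 0.00446 = $1,441,857 × 0.00446 = $6,430.68222
Greystone County: $1,458,457 × 0.00935 = $13,636.57295
Total = $54,210.42893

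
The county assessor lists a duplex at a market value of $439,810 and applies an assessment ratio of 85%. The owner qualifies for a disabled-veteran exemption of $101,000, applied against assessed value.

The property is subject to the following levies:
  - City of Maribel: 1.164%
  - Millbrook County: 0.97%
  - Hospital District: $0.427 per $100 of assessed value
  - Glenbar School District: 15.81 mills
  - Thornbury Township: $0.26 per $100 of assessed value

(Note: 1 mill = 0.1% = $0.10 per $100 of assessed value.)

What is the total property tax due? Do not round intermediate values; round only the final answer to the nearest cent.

$12,010.35

Assessed value = $439,810 × 0.85 = $373,838.5
Taxable value = $373,838.5 − $101,000 = $272,838.5
City of Maribel: $272,838.5 × 0.01164 = $3,175.84014
Millbrook County: $272,838.5 × 0.0097 = $2,646.53345
Hospital District: $272,838.5 × 0.00427 = $1,165.020395
Glenbar School District: $272,838.5 × 0.01581 = $4,313.576685
Thornbury Township: $272,838.5 × 0.0026 = $709.3801
Total = $12,010.35077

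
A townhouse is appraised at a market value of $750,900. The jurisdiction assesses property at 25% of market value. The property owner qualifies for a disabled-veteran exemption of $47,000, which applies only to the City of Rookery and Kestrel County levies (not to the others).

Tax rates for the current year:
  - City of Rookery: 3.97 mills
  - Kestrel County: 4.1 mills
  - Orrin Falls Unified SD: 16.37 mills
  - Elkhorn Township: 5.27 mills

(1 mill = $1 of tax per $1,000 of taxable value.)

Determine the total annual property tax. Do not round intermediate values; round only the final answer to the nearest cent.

$5,198.02

Assessed value = $750,900 × 0.25 = $187,725
City of Rookery: ($187,725 − $47,000) × 0.00397 = $140,725 × 0.00397 = $558.67825
Kestrel County: ($187,725 − $47,000) × 0.0041 = $140,725 × 0.0041 = $576.9725
Orrin Falls Unified SD: $187,725 × 0.01637 = $3,073.05825
Elkhorn Township: $187,725 × 0.00527 = $989.31075
Total = $5,198.01975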